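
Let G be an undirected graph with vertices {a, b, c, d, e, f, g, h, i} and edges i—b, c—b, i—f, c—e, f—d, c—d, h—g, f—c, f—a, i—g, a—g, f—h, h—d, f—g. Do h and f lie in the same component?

Yes

From h we can reach a, b, c, d, e, f, g, h, i, which includes f.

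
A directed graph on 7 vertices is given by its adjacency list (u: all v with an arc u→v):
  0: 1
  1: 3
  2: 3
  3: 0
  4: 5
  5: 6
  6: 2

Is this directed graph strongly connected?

There is no directed path from 3 to 2, so the graph is not strongly connected.

No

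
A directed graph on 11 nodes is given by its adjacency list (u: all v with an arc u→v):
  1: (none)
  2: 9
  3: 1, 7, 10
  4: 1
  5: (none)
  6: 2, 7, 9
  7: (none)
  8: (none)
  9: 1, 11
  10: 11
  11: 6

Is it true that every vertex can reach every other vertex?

There is no directed path from 10 to 8, so the graph is not strongly connected.

No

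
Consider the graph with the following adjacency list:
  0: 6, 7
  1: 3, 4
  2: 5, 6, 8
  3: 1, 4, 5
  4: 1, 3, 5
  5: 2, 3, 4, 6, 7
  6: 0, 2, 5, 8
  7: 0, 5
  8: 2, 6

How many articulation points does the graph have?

1

Removing 5 increases the component count from 1 to 2, so 5 is a cut vertex.
By contrast removing 4 leaves 1 component; it is not a cut vertex. No other vertex is a cut vertex either.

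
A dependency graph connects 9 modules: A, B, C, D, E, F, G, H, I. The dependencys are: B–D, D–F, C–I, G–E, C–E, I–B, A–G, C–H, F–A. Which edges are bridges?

The edges on the cycle C-I-B-D-F-A-G-E-C are not bridges since each lies on that cycle.
But removing C–H disconnects C from H — this is a bridge.

C-H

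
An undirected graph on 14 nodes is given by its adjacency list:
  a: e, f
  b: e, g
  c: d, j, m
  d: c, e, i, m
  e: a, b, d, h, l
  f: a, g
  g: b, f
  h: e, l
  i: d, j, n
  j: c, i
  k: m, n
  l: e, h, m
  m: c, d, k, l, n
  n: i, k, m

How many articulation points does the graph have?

Removing e increases the component count from 1 to 2, so e is a cut vertex.
By contrast removing d leaves 1 component; it is not a cut vertex. No other vertex is a cut vertex either.

1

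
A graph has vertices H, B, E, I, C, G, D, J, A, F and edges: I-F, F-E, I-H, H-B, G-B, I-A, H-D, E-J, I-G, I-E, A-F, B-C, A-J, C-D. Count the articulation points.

Removing I increases the component count from 1 to 2, so I is a cut vertex.
By contrast removing C leaves 1 component; it is not a cut vertex. No other vertex is a cut vertex either.

1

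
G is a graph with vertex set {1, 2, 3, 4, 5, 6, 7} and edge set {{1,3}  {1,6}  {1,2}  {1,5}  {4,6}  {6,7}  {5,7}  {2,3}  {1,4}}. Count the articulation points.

1

Removing 1 increases the component count from 1 to 2, so 1 is a cut vertex.
By contrast removing 2 leaves 1 component; it is not a cut vertex. No other vertex is a cut vertex either.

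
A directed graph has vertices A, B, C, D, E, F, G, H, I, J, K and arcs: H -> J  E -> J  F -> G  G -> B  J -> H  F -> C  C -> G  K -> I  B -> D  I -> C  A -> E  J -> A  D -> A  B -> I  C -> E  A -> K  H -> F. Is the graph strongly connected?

From E we can reach every vertex (A, B, C, D, E, F, G, H, I, J, K), and every vertex can reach E (A, B, C, D, E, F, G, H, I, J, K). So the whole graph is one strongly connected component.

Yes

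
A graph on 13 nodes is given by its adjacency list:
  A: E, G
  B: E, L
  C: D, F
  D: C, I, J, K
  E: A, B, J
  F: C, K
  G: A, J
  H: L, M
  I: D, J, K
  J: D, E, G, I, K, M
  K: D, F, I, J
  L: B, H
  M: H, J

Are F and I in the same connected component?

From F we can reach A, B, C, D, E, F, G, H, I, J, K, L, M, which includes I.

Yes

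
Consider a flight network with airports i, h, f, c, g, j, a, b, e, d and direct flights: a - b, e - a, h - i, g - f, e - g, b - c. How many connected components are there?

4

j is isolated — a component by itself.
d is isolated — a component by itself.
Starting from h we can reach h, i. That is one component of size 2.
Starting from a we can reach a, b, c, e, f, g. That is one component of size 6.
Total: 4 components.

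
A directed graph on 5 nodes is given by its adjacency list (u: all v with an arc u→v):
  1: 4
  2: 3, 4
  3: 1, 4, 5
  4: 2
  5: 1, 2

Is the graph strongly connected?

Yes

From 4 we can reach every vertex (1, 2, 3, 4, 5), and every vertex can reach 4 (1, 2, 3, 4, 5). So the whole graph is one strongly connected component.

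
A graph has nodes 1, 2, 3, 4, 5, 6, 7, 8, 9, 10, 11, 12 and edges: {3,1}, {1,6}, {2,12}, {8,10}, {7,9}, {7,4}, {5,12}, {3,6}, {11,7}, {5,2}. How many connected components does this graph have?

Starting from 8 we can reach 8, 10. That is one component of size 2.
Starting from 1 we can reach 1, 3, 6. That is one component of size 3.
Starting from 2 we can reach 2, 5, 12. That is one component of size 3.
Starting from 4 we can reach 4, 7, 9, 11. That is one component of size 4.
Total: 4 components.

4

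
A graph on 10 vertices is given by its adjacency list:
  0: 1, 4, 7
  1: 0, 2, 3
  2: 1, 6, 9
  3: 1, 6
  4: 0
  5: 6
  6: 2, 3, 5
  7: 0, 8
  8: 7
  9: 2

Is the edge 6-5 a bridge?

Removing 6-5 leaves no path between 6 and 5: the component count goes from 1 to 2. So it is a bridge.

Yes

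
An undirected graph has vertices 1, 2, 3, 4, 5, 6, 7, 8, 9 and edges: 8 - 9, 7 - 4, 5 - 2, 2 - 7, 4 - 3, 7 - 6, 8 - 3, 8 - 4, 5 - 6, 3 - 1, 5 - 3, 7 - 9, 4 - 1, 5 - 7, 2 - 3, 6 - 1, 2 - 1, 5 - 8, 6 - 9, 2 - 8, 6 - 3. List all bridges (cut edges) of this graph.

The edges on the cycle 5-2-7-4-8-5 are not bridges since each lies on that cycle.
Every edge lies on some cycle, so there are no bridges.

none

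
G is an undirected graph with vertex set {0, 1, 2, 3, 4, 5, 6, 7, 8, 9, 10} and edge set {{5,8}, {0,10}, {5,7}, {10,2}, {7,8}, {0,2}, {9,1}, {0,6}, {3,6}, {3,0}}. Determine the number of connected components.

4

4 is isolated — a component by itself.
Starting from 1 we can reach 1, 9. That is one component of size 2.
Starting from 5 we can reach 5, 7, 8. That is one component of size 3.
Starting from 0 we can reach 0, 2, 3, 6, 10. That is one component of size 5.
Total: 4 components.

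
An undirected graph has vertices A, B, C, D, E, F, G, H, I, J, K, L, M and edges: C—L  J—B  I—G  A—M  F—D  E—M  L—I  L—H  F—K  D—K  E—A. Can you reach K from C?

The component containing C is {C, G, H, I, L}, and K is not in it.

No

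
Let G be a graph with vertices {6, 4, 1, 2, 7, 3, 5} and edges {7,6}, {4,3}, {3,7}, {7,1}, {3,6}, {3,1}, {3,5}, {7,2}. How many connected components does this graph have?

Starting from 1 we can reach 1, 2, 3, 4, 5, 6, 7. That is one component of size 7.
Total: 1 component.

1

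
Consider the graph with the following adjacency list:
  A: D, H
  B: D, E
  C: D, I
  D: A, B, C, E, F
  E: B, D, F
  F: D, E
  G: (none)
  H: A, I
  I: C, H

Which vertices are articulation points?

Removing D increases the component count from 2 to 3, so D is a cut vertex.
By contrast removing B leaves 2 components; it is not a cut vertex. No other vertex is a cut vertex either.

D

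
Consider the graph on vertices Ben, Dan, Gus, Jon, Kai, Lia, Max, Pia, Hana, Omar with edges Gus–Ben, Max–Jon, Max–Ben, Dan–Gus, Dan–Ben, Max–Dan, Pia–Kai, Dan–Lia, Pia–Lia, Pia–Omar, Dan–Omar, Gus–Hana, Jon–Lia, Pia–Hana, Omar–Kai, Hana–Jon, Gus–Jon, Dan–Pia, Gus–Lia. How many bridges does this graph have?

The edges on the cycle Gus-Jon-Lia-Gus are not bridges since each lies on that cycle.
Every edge lies on some cycle, so there are no bridges.

0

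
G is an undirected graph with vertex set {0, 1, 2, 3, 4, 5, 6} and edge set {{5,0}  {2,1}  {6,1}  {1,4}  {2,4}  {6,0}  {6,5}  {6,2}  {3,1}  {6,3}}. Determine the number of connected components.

Starting from 0 we can reach 0, 1, 2, 3, 4, 5, 6. That is one component of size 7.
Total: 1 component.

1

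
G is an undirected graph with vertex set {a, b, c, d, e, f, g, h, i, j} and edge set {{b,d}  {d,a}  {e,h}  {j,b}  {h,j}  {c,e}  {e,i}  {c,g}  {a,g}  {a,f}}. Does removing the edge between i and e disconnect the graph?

Removing i–e leaves no path between i and e: the component count goes from 1 to 2. So it is a bridge.

Yes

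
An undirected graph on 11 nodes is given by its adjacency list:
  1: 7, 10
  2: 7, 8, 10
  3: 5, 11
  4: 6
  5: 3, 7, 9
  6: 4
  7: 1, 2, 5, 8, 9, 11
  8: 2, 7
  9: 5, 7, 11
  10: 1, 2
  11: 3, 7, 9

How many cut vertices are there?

1

Removing 7 increases the component count from 2 to 3, so 7 is a cut vertex.
By contrast removing 8 leaves 2 components; it is not a cut vertex. No other vertex is a cut vertex either.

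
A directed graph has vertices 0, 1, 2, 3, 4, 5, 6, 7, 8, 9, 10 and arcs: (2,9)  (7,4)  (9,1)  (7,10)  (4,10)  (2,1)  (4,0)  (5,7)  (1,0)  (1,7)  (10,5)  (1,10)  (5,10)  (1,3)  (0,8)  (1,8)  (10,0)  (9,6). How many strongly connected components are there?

8

{4, 5, 7, 10} are all mutually reachable — one SCC of size 4.
{6} is an SCC by itself.
{9} is an SCC by itself.
{2} is an SCC by itself.
{0} is an SCC by itself.
(and 3 more singleton SCCs)
That gives 8 strongly connected components.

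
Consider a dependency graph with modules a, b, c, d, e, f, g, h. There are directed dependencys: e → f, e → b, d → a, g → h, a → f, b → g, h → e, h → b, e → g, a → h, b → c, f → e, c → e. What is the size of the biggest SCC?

{b, c, e, f, g, h} are all mutually reachable — one SCC of size 6.
{d} is an SCC by itself.
{a} is an SCC by itself.
The largest has 6 vertices.

6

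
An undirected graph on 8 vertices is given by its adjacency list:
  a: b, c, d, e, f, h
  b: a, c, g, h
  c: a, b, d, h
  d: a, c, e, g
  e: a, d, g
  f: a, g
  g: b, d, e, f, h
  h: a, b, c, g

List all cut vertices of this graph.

none

Removing a, for instance, still leaves 1 component. No single vertex removal increases the component count — the graph has no articulation points.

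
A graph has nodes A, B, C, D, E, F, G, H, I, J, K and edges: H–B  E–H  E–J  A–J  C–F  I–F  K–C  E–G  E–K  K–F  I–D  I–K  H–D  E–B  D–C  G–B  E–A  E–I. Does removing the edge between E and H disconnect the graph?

After removing E–H, the path E-B-H still connects them, so the edge is not a bridge.

No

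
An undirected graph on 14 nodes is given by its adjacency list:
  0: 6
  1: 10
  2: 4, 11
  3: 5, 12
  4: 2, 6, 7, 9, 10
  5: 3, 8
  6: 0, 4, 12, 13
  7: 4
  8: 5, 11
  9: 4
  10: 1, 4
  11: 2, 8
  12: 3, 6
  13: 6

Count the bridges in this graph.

The edges on the cycle 8-5-3-12-6-4-2-11-8 are not bridges since each lies on that cycle.
But removing 9-4 disconnects 9 from 4; removing 0-6 disconnects 0 from 6; removing 7-4 disconnects 7 from 4; removing 10-1 disconnects 10 from 1 — these are bridges.
In total 6 edges are bridges.

6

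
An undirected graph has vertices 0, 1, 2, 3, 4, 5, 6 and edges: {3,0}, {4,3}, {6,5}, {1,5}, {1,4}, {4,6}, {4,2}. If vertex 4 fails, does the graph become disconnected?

Deleting 4 raises the number of components from 1 to 3, so 4 is a cut vertex.

Yes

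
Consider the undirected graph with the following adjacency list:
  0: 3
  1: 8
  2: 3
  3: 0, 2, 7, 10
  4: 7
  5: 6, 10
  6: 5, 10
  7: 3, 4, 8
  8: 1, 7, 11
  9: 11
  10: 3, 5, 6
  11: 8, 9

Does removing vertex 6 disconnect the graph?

No

Deleting 6 leaves 1 component (was 1) (its neighbors 5, 10 remain connected to each other), so 6 is not a cut vertex.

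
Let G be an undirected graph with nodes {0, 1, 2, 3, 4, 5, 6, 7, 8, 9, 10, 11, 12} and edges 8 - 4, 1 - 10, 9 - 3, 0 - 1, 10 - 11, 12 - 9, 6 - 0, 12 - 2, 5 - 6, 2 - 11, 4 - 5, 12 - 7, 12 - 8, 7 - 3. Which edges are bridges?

none

The edges on the cycle 12-7-3-9-12 are not bridges since each lies on that cycle.
Every edge lies on some cycle, so there are no bridges.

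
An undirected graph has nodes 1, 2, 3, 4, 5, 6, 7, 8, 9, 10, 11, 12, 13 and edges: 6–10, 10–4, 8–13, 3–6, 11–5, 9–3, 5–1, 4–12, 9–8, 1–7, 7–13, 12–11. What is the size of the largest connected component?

12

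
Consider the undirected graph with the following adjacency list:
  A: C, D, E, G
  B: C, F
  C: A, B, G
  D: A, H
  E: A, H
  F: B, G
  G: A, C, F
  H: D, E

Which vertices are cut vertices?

A

Removing A increases the component count from 1 to 2, so A is a cut vertex.
By contrast removing D leaves 1 component; it is not a cut vertex. No other vertex is a cut vertex either.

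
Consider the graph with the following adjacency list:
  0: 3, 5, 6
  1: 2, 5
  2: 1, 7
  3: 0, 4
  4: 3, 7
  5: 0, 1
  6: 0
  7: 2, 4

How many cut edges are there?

1

The edges on the cycle 2-7-4-3-0-5-1-2 are not bridges since each lies on that cycle.
But removing 0-6 disconnects 0 from 6 — this is a bridge.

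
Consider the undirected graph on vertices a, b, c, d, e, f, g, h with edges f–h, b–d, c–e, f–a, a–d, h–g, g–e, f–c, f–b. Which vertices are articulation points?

f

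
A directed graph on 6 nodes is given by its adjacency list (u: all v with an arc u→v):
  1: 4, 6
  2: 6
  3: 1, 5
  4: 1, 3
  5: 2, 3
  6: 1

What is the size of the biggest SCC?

6

{1, 2, 3, 4, 5, 6} are all mutually reachable — one SCC of size 6.
The largest has 6 vertices.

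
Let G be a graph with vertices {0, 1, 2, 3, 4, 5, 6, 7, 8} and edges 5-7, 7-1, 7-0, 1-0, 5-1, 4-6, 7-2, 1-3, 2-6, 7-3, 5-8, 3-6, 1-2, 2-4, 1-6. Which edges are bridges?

The edges on the cycle 7-1-0-7 are not bridges since each lies on that cycle.
But removing 8-5 disconnects 8 from 5 — this is a bridge.

5-8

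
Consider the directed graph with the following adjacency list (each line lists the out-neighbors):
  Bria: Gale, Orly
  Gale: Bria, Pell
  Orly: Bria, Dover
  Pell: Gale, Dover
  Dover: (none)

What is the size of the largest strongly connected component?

{Bria, Gale, Orly, Pell} are all mutually reachable — one SCC of size 4.
{Dover} is an SCC by itself.
The largest has 4 vertices.

4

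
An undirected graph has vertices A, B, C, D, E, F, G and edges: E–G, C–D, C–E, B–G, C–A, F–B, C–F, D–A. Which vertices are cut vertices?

C

Removing C increases the component count from 1 to 2, so C is a cut vertex.
By contrast removing B leaves 1 component; it is not a cut vertex. No other vertex is a cut vertex either.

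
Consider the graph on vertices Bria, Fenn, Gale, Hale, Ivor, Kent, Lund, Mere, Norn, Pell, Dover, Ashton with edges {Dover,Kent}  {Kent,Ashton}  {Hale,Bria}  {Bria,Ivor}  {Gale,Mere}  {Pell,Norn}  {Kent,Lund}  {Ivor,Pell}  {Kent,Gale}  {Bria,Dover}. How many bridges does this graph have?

10

removing Norn—Pell disconnects Norn from Pell; removing Lund—Kent disconnects Lund from Kent; removing Ashton—Kent disconnects Ashton from Kent; removing Hale—Bria disconnects Hale from Bria — these are bridges.
In total 10 edges are bridges.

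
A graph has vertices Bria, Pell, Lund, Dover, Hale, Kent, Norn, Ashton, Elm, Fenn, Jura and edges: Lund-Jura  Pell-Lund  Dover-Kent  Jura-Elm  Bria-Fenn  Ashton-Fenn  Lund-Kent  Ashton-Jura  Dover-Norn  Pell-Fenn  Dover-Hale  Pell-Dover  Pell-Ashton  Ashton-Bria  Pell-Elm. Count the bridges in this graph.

2

The edges on the cycle Pell-Lund-Jura-Ashton-Pell are not bridges since each lies on that cycle.
But removing Dover-Norn disconnects Dover from Norn; removing Dover-Hale disconnects Dover from Hale — these are bridges.
That makes 2 bridges.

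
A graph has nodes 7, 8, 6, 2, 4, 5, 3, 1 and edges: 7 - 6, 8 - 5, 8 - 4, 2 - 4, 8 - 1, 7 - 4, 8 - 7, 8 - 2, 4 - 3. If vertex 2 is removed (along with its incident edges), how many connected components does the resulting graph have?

With 2 gone, the remaining components are: {1, 3, 4, 5, 6, 7, 8}.
That is 1 component.

1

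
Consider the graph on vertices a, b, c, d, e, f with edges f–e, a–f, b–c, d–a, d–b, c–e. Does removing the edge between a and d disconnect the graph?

No

After removing a–d, the path a-f-e-c-b-d still connects them, so the edge is not a bridge.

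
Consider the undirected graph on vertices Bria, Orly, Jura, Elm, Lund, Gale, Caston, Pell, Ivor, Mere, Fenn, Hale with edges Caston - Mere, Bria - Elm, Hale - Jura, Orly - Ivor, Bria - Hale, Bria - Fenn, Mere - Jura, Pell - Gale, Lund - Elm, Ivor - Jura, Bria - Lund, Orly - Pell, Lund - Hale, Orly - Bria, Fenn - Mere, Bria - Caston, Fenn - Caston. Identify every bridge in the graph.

Gale-Pell, Orly-Pell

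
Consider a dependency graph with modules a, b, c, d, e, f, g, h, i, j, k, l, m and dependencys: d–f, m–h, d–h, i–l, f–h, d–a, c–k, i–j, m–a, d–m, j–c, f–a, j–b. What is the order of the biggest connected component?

6

e is isolated — a component by itself.
g is isolated — a component by itself.
Starting from a we can reach a, d, f, h, m. That is one component of size 5.
Starting from b we can reach b, c, i, j, k, l. That is one component of size 6.
The largest has 6 vertices.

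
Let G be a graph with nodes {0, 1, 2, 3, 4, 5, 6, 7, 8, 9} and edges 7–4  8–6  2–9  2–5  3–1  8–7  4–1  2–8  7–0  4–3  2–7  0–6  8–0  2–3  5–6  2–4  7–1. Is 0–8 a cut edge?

No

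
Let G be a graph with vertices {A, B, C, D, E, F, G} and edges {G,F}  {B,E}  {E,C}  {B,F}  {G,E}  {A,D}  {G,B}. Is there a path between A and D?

Yes

From A we can reach A, D, which includes D.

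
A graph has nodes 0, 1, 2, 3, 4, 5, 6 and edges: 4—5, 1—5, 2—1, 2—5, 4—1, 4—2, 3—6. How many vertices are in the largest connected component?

4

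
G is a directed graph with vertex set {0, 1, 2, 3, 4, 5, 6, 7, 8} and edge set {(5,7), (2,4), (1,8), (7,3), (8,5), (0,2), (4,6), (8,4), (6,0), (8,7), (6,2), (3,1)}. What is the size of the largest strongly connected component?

5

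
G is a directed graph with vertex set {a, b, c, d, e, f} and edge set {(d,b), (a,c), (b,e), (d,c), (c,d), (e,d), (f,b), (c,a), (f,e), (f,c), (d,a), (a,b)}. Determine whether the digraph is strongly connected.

No

There is no directed path from b to f, so the graph is not strongly connected.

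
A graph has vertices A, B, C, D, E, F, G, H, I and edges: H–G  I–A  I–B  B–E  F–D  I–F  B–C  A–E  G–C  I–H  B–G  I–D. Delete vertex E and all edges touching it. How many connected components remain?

With E gone, the remaining components are: {A, B, C, D, F, G, H, I}.
That is 1 component.

1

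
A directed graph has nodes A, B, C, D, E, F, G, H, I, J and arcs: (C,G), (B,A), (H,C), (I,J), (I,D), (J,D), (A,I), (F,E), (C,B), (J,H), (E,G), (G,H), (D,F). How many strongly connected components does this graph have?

{A, B, C, D, E, F, G, H, I, J} are all mutually reachable — one SCC of size 10.
That gives 1 strongly connected component.

1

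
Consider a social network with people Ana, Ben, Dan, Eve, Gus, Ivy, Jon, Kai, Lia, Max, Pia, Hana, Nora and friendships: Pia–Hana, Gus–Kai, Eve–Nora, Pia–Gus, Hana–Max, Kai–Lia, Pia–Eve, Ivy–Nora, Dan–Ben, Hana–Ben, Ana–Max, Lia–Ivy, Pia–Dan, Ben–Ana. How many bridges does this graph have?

0

The edges on the cycle Pia-Dan-Ben-Ana-Max-Hana-Pia are not bridges since each lies on that cycle.
Every edge lies on some cycle, so there are no bridges.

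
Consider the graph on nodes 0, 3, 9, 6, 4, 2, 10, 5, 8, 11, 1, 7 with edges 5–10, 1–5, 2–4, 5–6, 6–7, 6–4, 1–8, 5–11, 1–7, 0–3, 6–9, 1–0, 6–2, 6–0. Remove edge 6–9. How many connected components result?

Before removal there is 1 component.
6–9 is a bridge — removing it separates 6's side from 9's side.
After removal: 2 components.

2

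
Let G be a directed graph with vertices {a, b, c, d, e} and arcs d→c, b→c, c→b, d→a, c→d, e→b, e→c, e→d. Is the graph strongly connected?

No

There is no directed path from d to e, so the graph is not strongly connected.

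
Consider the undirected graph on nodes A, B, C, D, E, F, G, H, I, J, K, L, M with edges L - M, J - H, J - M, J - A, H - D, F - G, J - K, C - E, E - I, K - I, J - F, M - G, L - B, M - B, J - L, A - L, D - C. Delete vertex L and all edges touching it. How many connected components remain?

1

With L gone, the remaining components are: {A, B, C, D, E, F, G, H, I, J, K, M}.
That is 1 component.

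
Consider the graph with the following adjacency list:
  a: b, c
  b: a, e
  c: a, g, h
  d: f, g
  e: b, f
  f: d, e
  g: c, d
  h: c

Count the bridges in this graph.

The edges on the cycle e-b-a-c-g-d-f-e are not bridges since each lies on that cycle.
But removing c-h disconnects c from h — this is a bridge.

1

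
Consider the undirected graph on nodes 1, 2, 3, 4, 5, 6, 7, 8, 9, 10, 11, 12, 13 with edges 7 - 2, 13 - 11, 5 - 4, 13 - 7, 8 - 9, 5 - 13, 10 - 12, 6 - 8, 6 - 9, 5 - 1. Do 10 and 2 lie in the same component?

No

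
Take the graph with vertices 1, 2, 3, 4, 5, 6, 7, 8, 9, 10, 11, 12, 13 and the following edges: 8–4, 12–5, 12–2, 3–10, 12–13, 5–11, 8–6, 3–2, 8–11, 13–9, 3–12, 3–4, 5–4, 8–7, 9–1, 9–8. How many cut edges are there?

4

The edges on the cycle 12-13-9-8-11-5-12 are not bridges since each lies on that cycle.
But removing 1–9 disconnects 1 from 9; removing 10–3 disconnects 10 from 3; removing 8–7 disconnects 8 from 7; removing 8–6 disconnects 8 from 6 — these are bridges.
That makes 4 bridges.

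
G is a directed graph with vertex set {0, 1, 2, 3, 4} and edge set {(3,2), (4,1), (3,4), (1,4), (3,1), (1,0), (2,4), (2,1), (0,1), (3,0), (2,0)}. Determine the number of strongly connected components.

{0, 1, 4} are all mutually reachable — one SCC of size 3.
{3} is an SCC by itself.
{2} is an SCC by itself.
That gives 3 strongly connected components.

3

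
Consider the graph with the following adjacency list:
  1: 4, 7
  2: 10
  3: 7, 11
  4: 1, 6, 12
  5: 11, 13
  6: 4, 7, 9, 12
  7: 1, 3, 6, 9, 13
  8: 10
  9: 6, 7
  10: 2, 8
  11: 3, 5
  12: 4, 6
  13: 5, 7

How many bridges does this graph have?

The edges on the cycle 7-1-4-12-6-7 are not bridges since each lies on that cycle.
But removing 8-10 disconnects 8 from 10; removing 10-2 disconnects 10 from 2 — these are bridges.
That makes 2 bridges.

2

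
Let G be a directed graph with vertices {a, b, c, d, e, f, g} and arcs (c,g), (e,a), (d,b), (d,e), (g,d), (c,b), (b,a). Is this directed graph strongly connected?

No

There is no directed path from f to g, so the graph is not strongly connected.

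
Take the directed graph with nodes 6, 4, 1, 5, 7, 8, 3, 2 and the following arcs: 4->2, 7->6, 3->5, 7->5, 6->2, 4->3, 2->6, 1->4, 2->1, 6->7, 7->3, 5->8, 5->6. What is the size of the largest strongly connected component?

{1, 2, 3, 4, 5, 6, 7} are all mutually reachable — one SCC of size 7.
{8} is an SCC by itself.
The largest has 7 vertices.

7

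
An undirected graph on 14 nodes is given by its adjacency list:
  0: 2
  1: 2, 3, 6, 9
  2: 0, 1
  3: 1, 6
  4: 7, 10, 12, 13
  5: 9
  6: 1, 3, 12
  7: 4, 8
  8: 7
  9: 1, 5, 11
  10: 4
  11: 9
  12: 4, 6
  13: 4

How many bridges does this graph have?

11

The edges on the cycle 3-6-1-3 are not bridges since each lies on that cycle.
But removing 6-12 disconnects 6 from 12; removing 12-4 disconnects 12 from 4; removing 1-2 disconnects 1 from 2; removing 11-9 disconnects 11 from 9 — these are bridges.
In total 11 edges are bridges.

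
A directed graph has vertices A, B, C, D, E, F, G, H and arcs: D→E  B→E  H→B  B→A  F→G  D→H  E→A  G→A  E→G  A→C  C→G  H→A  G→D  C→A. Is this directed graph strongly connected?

No

There is no directed path from G to F, so the graph is not strongly connected.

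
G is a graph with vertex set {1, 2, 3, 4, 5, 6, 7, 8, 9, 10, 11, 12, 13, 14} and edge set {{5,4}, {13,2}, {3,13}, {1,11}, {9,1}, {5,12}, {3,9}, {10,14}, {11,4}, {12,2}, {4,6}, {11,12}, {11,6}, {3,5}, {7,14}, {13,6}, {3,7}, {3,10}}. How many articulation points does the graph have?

Removing 3 increases the component count from 2 to 3, so 3 is a cut vertex.
By contrast removing 7 leaves 2 components; it is not a cut vertex. No other vertex is a cut vertex either.

1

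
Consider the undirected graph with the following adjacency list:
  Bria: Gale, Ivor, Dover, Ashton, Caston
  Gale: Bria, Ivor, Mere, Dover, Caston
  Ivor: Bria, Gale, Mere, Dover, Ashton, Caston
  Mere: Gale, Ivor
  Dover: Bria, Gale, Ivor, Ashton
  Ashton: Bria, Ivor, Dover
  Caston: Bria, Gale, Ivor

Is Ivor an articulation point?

No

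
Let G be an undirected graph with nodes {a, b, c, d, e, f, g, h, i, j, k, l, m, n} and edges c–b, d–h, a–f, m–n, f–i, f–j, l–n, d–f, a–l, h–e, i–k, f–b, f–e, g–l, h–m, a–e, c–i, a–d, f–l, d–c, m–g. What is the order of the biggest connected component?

Starting from a we can reach a, b, c, d, e, f, g, h, i, j, k, l, m, n. That is one component of size 14.
The largest has 14 vertices.

14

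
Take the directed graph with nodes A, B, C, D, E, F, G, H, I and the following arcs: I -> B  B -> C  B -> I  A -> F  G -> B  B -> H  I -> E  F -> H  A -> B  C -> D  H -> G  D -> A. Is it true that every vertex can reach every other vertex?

There is no directed path from E to B, so the graph is not strongly connected.

No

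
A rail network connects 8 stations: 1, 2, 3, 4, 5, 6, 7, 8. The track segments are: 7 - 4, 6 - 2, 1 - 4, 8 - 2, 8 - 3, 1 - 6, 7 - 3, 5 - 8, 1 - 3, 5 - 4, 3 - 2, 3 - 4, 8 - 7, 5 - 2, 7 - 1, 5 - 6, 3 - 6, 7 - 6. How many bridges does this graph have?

0

The edges on the cycle 8-7-1-3-8 are not bridges since each lies on that cycle.
Every edge lies on some cycle, so there are no bridges.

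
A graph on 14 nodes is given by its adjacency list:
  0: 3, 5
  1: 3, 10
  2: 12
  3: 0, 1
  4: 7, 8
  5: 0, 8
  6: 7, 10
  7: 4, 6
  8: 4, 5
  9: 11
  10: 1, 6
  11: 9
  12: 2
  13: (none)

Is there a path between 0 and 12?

The component containing 0 is {0, 1, 3, 4, 5, 6, 7, 8, 10}, and 12 is not in it.

No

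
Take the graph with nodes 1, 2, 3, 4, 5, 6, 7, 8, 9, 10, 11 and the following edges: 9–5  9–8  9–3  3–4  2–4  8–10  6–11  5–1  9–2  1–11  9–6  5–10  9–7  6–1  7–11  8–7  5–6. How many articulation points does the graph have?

Removing 9 increases the component count from 1 to 2, so 9 is a cut vertex.
By contrast removing 11 leaves 1 component; it is not a cut vertex. No other vertex is a cut vertex either.

1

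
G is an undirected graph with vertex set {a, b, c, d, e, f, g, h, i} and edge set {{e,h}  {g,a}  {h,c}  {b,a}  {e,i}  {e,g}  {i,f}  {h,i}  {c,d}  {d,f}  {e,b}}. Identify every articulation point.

Removing e increases the component count from 1 to 2, so e is a cut vertex.
By contrast removing h leaves 1 component; it is not a cut vertex. No other vertex is a cut vertex either.

e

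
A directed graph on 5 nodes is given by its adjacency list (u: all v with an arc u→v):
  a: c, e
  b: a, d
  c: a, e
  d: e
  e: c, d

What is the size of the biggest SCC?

{a, c, d, e} are all mutually reachable — one SCC of size 4.
{b} is an SCC by itself.
The largest has 4 vertices.

4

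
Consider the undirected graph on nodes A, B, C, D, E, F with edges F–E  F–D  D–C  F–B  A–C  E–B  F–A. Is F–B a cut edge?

After removing F–B, the path F-E-B still connects them, so the edge is not a bridge.

No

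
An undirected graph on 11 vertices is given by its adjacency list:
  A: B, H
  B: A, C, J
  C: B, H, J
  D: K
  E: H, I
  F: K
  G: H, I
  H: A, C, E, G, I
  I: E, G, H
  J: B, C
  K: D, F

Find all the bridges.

D-K, F-K

The edges on the cycle H-G-I-H are not bridges since each lies on that cycle.
But removing D-K disconnects D from K; removing K-F disconnects K from F — these are bridges.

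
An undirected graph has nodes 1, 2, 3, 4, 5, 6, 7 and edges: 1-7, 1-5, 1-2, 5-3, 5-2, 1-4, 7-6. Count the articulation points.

3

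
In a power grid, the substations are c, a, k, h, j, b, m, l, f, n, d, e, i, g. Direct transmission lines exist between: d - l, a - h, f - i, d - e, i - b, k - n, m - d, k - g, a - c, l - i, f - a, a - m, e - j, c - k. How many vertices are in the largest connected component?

14

Starting from a we can reach a, b, c, d, e, f, g, h, i, j, k, l, m, n. That is one component of size 14.
The largest has 14 vertices.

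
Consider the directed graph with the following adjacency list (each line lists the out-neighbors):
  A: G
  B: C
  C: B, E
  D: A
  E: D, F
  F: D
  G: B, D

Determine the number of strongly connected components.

{A, B, C, D, E, F, G} are all mutually reachable — one SCC of size 7.
That gives 1 strongly connected component.

1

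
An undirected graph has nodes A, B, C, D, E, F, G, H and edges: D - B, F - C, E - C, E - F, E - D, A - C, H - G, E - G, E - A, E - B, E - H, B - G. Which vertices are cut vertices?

E

Removing E increases the component count from 1 to 2, so E is a cut vertex.
By contrast removing C leaves 1 component; it is not a cut vertex. No other vertex is a cut vertex either.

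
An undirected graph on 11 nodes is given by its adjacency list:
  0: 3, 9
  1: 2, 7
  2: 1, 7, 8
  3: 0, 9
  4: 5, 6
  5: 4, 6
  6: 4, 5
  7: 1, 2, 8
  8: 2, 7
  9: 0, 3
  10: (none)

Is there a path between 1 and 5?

The component containing 1 is {1, 2, 7, 8}, and 5 is not in it.

No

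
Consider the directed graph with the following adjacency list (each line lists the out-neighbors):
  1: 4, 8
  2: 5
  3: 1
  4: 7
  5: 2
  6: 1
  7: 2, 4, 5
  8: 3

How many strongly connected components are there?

{1, 3, 8} are all mutually reachable — one SCC of size 3.
{4, 7} are all mutually reachable — one SCC of size 2.
{2, 5} are all mutually reachable — one SCC of size 2.
{6} is an SCC by itself.
That gives 4 strongly connected components.

4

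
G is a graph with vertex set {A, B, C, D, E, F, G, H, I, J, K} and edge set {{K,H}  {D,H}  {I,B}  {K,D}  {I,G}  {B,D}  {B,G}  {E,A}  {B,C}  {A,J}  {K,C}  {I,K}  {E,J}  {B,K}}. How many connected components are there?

3

F is isolated — a component by itself.
Starting from A we can reach A, E, J. That is one component of size 3.
Starting from B we can reach B, C, D, G, H, I, K. That is one component of size 7.
Total: 3 components.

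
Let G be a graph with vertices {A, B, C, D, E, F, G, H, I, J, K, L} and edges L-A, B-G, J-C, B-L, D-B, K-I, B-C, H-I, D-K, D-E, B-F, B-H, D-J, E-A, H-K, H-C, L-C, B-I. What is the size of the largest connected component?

12

Starting from A we can reach A, B, C, D, E, F, G, H, I, J, K, L. That is one component of size 12.
The largest has 12 vertices.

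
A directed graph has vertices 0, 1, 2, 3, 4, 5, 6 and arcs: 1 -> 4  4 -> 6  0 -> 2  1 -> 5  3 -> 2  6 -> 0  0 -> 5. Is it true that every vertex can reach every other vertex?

No

There is no directed path from 1 to 3, so the graph is not strongly connected.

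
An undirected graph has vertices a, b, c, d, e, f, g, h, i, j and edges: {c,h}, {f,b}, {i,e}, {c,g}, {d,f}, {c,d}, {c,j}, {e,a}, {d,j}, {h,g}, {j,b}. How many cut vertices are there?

2

Removing c increases the component count from 2 to 3, so c is a cut vertex.
Removing e increases the component count from 2 to 3, so e is a cut vertex.
By contrast removing d leaves 2 components; it is not a cut vertex. No other vertex is a cut vertex either.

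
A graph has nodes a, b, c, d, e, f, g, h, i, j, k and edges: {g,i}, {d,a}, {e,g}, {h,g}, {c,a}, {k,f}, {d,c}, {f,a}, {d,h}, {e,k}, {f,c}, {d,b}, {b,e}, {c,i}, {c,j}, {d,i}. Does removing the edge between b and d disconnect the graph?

After removing b–d, the path b-e-g-h-d still connects them, so the edge is not a bridge.

No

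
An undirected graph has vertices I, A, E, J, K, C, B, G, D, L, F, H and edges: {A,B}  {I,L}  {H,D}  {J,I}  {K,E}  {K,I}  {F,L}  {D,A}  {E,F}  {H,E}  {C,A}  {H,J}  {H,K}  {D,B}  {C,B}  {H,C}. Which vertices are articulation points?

Removing H increases the component count from 2 to 3, so H is a cut vertex.
By contrast removing F leaves 2 components; it is not a cut vertex. No other vertex is a cut vertex either.

H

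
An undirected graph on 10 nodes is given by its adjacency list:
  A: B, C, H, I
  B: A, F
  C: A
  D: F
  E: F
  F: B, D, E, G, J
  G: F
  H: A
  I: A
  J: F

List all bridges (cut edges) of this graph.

removing A-H disconnects A from H; removing F-B disconnects F from B; removing A-B disconnects A from B; removing F-D disconnects F from D — these are bridges.
In total 9 edges are bridges.

A-B, A-C, A-H, A-I, B-F, D-F, E-F, F-G, F-J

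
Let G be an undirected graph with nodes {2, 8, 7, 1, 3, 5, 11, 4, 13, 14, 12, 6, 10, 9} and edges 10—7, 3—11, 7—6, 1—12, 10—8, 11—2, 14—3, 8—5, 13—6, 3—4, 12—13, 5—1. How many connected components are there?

3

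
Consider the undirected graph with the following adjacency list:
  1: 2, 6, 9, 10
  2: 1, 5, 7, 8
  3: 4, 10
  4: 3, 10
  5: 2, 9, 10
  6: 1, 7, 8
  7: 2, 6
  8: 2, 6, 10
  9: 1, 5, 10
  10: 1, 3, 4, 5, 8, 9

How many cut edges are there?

0

The edges on the cycle 10-4-3-10 are not bridges since each lies on that cycle.
Every edge lies on some cycle, so there are no bridges.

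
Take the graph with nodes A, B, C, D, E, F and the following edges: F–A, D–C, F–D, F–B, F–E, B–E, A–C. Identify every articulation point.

F

Removing F increases the component count from 1 to 2, so F is a cut vertex.
By contrast removing C leaves 1 component; it is not a cut vertex. No other vertex is a cut vertex either.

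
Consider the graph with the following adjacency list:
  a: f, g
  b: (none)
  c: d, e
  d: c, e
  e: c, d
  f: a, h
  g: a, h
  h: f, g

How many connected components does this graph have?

b is isolated — a component by itself.
Starting from c we can reach c, d, e. That is one component of size 3.
Starting from a we can reach a, f, g, h. That is one component of size 4.
Total: 3 components.

3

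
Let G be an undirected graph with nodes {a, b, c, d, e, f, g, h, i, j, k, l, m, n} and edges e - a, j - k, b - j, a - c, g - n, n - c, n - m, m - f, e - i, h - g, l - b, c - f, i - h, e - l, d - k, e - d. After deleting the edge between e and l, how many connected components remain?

1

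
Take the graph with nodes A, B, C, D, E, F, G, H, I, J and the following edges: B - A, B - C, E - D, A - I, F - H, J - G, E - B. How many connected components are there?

3

Starting from F we can reach F, H. That is one component of size 2.
Starting from G we can reach G, J. That is one component of size 2.
Starting from A we can reach A, B, C, D, E, I. That is one component of size 6.
Total: 3 components.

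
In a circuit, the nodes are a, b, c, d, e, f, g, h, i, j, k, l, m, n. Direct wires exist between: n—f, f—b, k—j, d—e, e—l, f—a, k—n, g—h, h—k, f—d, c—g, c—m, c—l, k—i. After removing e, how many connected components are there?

With e gone, the remaining components are: {a, b, c, d, f, g, h, i, j, k, l, m, n}.
That is 1 component.

1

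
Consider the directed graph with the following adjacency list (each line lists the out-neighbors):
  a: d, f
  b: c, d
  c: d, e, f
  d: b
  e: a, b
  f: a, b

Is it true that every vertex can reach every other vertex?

Yes

From d we can reach every vertex (a, b, c, d, e, f), and every vertex can reach d (a, b, c, d, e, f). So the whole graph is one strongly connected component.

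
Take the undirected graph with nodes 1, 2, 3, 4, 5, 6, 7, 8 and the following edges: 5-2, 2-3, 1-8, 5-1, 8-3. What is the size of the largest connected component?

6 is isolated — a component by itself.
7 is isolated — a component by itself.
4 is isolated — a component by itself.
Starting from 1 we can reach 1, 2, 3, 5, 8. That is one component of size 5.
The largest has 5 vertices.

5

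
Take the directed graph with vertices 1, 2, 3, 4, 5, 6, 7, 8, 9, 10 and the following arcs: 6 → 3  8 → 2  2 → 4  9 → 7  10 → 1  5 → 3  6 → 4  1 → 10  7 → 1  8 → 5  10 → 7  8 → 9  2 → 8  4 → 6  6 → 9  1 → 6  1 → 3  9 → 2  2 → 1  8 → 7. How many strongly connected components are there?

{1, 2, 4, 6, 7, 8, 9, 10} are all mutually reachable — one SCC of size 8.
{3} is an SCC by itself.
{5} is an SCC by itself.
That gives 3 strongly connected components.

3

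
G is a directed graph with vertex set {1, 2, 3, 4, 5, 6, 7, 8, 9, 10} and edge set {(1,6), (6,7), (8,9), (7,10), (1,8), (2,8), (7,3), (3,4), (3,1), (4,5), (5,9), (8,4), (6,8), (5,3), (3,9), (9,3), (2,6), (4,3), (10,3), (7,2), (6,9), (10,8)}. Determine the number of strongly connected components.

1

{1, 2, 3, 4, 5, 6, 7, 8, 9, 10} are all mutually reachable — one SCC of size 10.
That gives 1 strongly connected component.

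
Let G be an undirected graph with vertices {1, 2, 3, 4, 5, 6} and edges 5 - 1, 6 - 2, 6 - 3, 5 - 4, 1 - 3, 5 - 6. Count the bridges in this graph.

2

The edges on the cycle 5-1-3-6-5 are not bridges since each lies on that cycle.
But removing 6 - 2 disconnects 6 from 2; removing 4 - 5 disconnects 4 from 5 — these are bridges.
That makes 2 bridges.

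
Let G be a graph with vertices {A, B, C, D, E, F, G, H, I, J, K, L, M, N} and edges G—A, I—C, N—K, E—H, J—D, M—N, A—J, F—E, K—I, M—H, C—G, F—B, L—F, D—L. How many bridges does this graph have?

The edges on the cycle M-N-K-I-C-G-A-J-D-L-F-E-H-M are not bridges since each lies on that cycle.
But removing F—B disconnects F from B — this is a bridge.

1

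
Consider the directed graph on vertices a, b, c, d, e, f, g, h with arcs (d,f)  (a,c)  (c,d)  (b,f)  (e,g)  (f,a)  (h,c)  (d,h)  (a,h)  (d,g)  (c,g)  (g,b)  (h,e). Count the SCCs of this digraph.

{a, b, c, d, e, f, g, h} are all mutually reachable — one SCC of size 8.
That gives 1 strongly connected component.

1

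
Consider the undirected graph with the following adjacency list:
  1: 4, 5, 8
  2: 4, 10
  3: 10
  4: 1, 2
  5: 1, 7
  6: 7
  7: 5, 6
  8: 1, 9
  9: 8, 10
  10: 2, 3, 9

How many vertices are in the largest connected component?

10

Starting from 1 we can reach 1, 2, 3, 4, 5, 6, 7, 8, 9, 10. That is one component of size 10.
The largest has 10 vertices.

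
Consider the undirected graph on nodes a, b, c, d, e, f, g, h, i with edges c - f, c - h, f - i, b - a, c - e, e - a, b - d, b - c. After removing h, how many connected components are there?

2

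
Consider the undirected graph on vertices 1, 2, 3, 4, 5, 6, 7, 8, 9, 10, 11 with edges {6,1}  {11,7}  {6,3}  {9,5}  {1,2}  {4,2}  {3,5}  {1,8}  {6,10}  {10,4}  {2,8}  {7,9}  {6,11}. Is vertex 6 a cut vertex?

Deleting 6 raises the number of components from 1 to 2, so 6 is a cut vertex.

Yes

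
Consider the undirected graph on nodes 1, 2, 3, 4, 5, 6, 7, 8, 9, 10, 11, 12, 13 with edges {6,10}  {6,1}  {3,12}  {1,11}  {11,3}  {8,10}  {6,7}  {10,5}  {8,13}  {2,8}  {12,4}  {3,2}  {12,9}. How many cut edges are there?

6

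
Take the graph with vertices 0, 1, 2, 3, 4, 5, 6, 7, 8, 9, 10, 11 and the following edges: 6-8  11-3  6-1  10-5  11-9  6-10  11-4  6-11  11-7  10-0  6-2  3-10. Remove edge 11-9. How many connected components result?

2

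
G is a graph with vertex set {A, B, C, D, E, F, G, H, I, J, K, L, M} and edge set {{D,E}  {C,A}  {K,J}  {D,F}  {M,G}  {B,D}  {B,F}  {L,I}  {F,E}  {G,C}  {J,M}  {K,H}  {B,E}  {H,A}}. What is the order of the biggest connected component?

Starting from I we can reach I, L. That is one component of size 2.
Starting from B we can reach B, D, E, F. That is one component of size 4.
Starting from A we can reach A, C, G, H, J, K, M. That is one component of size 7.
The largest has 7 vertices.

7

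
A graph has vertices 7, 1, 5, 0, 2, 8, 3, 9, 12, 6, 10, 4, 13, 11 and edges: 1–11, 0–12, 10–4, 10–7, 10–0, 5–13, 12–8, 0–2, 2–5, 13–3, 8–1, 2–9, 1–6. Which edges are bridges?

0-10, 0-12, 0-2, 1-11, 1-6, 1-8, 10-4, 10-7, 12-8, 13-3, 13-5, 2-5, 2-9

removing 2–0 disconnects 2 from 0; removing 12–8 disconnects 12 from 8; removing 13–5 disconnects 13 from 5; removing 3–13 disconnects 3 from 13 — these are bridges.
In total 13 edges are bridges.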